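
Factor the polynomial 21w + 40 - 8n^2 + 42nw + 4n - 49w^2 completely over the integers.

Group: -2n(4n - 7w + 8) + (7w + 5)(4n - 7w + 8); both groups contain (4n - 7w + 8).

-(2n - 7w - 5)(4n - 7w + 8)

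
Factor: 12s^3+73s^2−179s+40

(3s−5)(4s−1)(s+8)

By the rational root theorem, s = 5/3 is a root, so (3s−5) divides it; the quotient is 4s^2+31s−8.
The remaining quadratic factors as (4s−1)(s+8).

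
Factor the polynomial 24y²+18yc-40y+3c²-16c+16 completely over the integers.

(6y+3c-4)(4y+c-4)

Group: 4y(6y+3c-4) + (c-4)(6y+3c-4); both groups contain (6y+3c-4).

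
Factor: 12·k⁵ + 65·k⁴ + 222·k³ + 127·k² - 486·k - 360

(3·k - 4)·(4·k + 3)·(k + 2)·(k² + 4·k + 15)

Testing divisors of the constant over divisors of the leading coefficient, k = 4/3 is a root, so (3·k - 4) divides it; the quotient is 4·k⁴ + 27·k³ + 110·k² + 189·k + 90.
Next, k = -3/4 is a root, giving the factor (4·k + 3) and quotient k³ + 6·k² + 23·k + 30.
Then k = -2 is a root, so (k + 2) divides it; the quotient is k² + 4·k + 15.
The quadratic k² + 4·k + 15 has discriminant -44 < 0 and is irreducible over ℤ.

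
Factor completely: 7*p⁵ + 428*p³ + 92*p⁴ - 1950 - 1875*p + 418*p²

(7*p - 13)*(p + 1)*(p + 5)*(p² + 9*p + 30)

Among the possible rational roots, p = 13/7 is a root, so (7*p - 13) is a factor; dividing leaves p⁴ + 15*p³ + 89*p² + 225*p + 150.
Next, p = -1 is a root, so (p + 1) is a factor; dividing leaves p³ + 14*p² + 75*p + 150.
Continuing, p = -5 is a root, so (p + 5) is a factor; dividing leaves p² + 9*p + 30.
The quadratic p² + 9*p + 30 has discriminant -39 < 0 and is irreducible over ℤ.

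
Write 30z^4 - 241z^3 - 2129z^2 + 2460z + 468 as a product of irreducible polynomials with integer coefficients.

(5z - 6)(6z + 1)(z + 6)(z - 13)

Trying the rational-root candidates, z = 13 is a root, so (z - 13) is a factor; dividing leaves 30z^3 + 149z^2 - 192z - 36.
Next, z = 6/5 is a root, giving the factor (5z - 6) and quotient 6z^2 + 37z + 6.
The remaining quadratic factors as (6z + 1)(z + 6).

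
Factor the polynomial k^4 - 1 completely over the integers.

Substitute u = k^2 to get a quadratic in u, then factor.
k^2 + 1 is irreducible over ℤ (sum of squares).
k^2 - 1 is a difference of squares.

(k + 1)(k - 1)(k^2 + 1)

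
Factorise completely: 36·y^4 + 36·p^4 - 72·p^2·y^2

Pull out the common factor 36, leaving p^4 - 2·p^2·y^2 + y^4.
Recognize a perfect-square trinomial with the parts p^2 and y^2.
p^2 - y^2 is again a difference of squares: (p - y)·(p + y).

36·(p + y)^2·(p - y)^2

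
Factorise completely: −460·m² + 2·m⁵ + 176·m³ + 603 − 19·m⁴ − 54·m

(2·m − 3)·(m + 1)·(m − 3)·(m² − 6·m + 67)

Among the possible rational roots, m = 3/2 is a root, so (2·m − 3) is a factor; dividing leaves m⁴ − 8·m³ + 76·m² − 116·m − 201.
Next, m = −1 is a root, so (m + 1) divides it; the quotient is m³ − 9·m² + 85·m − 201.
Continuing, m = 3 is a root, so (m − 3) is a factor; dividing leaves m² − 6·m + 67.
The quadratic m² − 6·m + 67 has discriminant −232 < 0 and is irreducible over ℤ.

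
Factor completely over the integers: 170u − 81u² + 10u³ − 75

(2u − 5)(5u − 3)(u − 5)

Trying the rational-root candidates, u = 3/5 is a root, so (5u − 3) divides it; the quotient is 2u² − 15u + 25.
The remaining quadratic factors as (u − 5)(2u − 5).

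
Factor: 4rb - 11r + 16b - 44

(4b - 11)(r + 4)

Group as (4rb - 11r) + (16b - 44) = r(4b - 11) + 4(4b - 11).
Both groups share the factor (4b - 11).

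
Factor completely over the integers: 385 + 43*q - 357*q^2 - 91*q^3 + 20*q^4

(4*q + 5)*(5*q + 11)*(q - 1)*(q - 7)

Testing divisors of the constant over divisors of the leading coefficient, q = 1 is a root, so (q - 1) divides it; the quotient is 20*q^3 - 71*q^2 - 428*q - 385.
Continuing, q = -5/4 is a root, so (4*q + 5) divides it; the quotient is 5*q^2 - 24*q - 77.
The remaining quadratic factors as (5*q + 11)(q - 7).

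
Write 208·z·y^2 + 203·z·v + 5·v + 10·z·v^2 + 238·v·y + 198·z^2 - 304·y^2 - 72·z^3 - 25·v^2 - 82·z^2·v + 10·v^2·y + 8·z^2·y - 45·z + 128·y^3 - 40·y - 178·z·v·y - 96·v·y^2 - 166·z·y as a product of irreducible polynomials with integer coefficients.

-(9·z - v + 8·y)·(2·z + 2·y - 5)·(4·z + 5·v - 8·y - 1)

Group: 2·z·(-36·z^2 - 41·z·v + 40·z·y + 9·z + 5·v^2 - 48·v·y - v + 64·y^2 + 8·y) + (2·y - 5)·(-36·z^2 - 41·z·v + 40·z·y + 9·z + 5·v^2 - 48·v·y - v + 64·y^2 + 8·y); both groups contain (-36·z^2 - 41·z·v + 40·z·y + 9·z + 5·v^2 - 48·v·y - v + 64·y^2 + 8·y), so (2·z + 2·y - 5) is a factor with cofactor -36·z^2 - 41·z·v + 40·z·y + 9·z + 5·v^2 - 48·v·y - v + 64·y^2 + 8·y.
The cofactor groups again: -36·z^2 - 41·z·v + 40·z·y + 9·z + 5·v^2 - 48·v·y - v + 64·y^2 + 8·y = -9·z·(4·z + 5·v - 8·y - 1) + (v - 8·y)·(4·z + 5·v - 8·y - 1); both groups contain (4·z + 5·v - 8·y - 1), giving -(9·z - v + 8·y)·(4·z + 5·v - 8·y - 1).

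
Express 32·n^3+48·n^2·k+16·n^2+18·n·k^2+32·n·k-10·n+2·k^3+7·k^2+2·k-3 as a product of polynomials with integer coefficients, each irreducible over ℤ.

Group: 4·n·(8·n^2+10·n·k+2·n+2·k^2+5·k-3) + (k+1)·(8·n^2+10·n·k+2·n+2·k^2+5·k-3); both groups contain (8·n^2+10·n·k+2·n+2·k^2+5·k-3), so (4·n+k+1) is a factor with cofactor 8·n^2+10·n·k+2·n+2·k^2+5·k-3.
The cofactor groups again: 8·n^2+10·n·k+2·n+2·k^2+5·k-3 = 4·n·(2·n+2·k-1) + (k+3)·(2·n+2·k-1); both groups contain (2·n+2·k-1), giving (4·n+k+3)·(2·n+2·k-1).

(2·n+2·k-1)·(4·n+k+1)·(4·n+k+3)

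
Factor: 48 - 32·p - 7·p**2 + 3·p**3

(3·p - 4)·(p + 3)·(p - 4)

By the rational root theorem, p = -3 is a root, so (p + 3) is a factor; dividing leaves 3·p**2 - 16·p + 16.
The remaining quadratic factors as (3·p - 4)(p - 4).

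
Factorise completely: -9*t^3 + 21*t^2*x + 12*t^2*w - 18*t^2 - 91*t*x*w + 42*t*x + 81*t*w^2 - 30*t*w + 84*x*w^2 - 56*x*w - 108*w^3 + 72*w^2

Group: 3*t*(-3*t^2 + 13*t*w - 6*t - 12*w^2 + 8*w) + (-7*x + 9*w)*(-3*t^2 + 13*t*w - 6*t - 12*w^2 + 8*w); both groups contain (-3*t^2 + 13*t*w - 6*t - 12*w^2 + 8*w), so (3*t - 7*x + 9*w) is a factor with cofactor -3*t^2 + 13*t*w - 6*t - 12*w^2 + 8*w.
The cofactor groups again: -3*t^2 + 13*t*w - 6*t - 12*w^2 + 8*w = -3*t*(t - 3*w + 2) + 4*w*(t - 3*w + 2); both groups contain (t - 3*w + 2), giving -(3*t - 4*w)*(t - 3*w + 2).

-(3*t - 7*x + 9*w)*(3*t - 4*w)*(t - 3*w + 2)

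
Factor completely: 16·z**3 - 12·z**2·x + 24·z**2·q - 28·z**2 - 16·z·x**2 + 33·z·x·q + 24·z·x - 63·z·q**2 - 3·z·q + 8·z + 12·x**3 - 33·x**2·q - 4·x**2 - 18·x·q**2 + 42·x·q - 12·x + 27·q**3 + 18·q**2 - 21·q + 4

Group: z·(16·z**2 + 4·z·x - 24·z·q - 12·z - 12·x**2 - 3·x·q + 16·x + 9·q**2 + 9·q - 4) + (-x + 3·q - 1)·(16·z**2 + 4·z·x - 24·z·q - 12·z - 12·x**2 - 3·x·q + 16·x + 9·q**2 + 9·q - 4); both groups contain (16·z**2 + 4·z·x - 24·z·q - 12·z - 12·x**2 - 3·x·q + 16·x + 9·q**2 + 9·q - 4), so (z - x + 3·q - 1) is a factor with cofactor 16·z**2 + 4·z·x - 24·z·q - 12·z - 12·x**2 - 3·x·q + 16·x + 9·q**2 + 9·q - 4.
The cofactor groups again: 16·z**2 + 4·z·x - 24·z·q - 12·z - 12·x**2 - 3·x·q + 16·x + 9·q**2 + 9·q - 4 = 4·z·(4·z + 4·x - 3·q - 4) + (-3·x - 3·q + 1)·(4·z + 4·x - 3·q - 4); both groups contain (4·z + 4·x - 3·q - 4), giving (4·z - 3·x - 3·q + 1)·(4·z + 4·x - 3·q - 4).

(4·z + 4·x - 3·q - 4)·(4·z - 3·x - 3·q + 1)·(z - x + 3·q - 1)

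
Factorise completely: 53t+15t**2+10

(3t+10)(5t+1)

Need a pair with product 15·10 = 150 and sum 53: that's 50 and 3.
Split the middle term: 15t**2+50t + 3t+10 = 5t(3t+10) + (3t+10).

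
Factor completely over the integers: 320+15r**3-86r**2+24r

(3r-10)(5r+8)(r-4)

By the rational root theorem, r = 4 is a root, giving the factor (r-4) and quotient 15r**2-26r-80.
The remaining quadratic factors as (3r-10)(5r+8).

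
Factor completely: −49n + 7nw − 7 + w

Group as (7nw − 49n) + (w − 7) = 7n(w − 7) + (w − 7).
Both groups share the factor (w − 7).

(7n + 1)(w − 7)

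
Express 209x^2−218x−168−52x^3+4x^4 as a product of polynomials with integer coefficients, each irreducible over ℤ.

(2x+1)(2x−7)(x−4)(x−6)

Testing divisors of the constant over divisors of the leading coefficient, x = 7/2 is a root, giving the factor (2x−7) and quotient 2x^3−19x^2+38x+24.
Next, x = 4 is a root, so (x−4) divides it; the quotient is 2x^2−11x−6.
The remaining quadratic factors as (x−6)(2x+1).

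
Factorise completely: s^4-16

Difference of squares twice: with A = s and B = 2, A⁴ − B⁴ = (A² − B²)(A² + B²), and A² − B² factors again.

(s+2)(s-2)(s^2+4)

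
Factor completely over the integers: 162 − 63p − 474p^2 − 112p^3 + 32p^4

(2p − 1)(4p + 3)(4p + 9)(p − 6)

Trying the rational-root candidates, p = −9/4 is a root, so (4p + 9) is a factor; dividing leaves 8p^3 − 46p^2 − 15p + 18.
Continuing, p = 6 is a root, so (p − 6) is a factor; dividing leaves 8p^2 + 2p − 3.
The remaining quadratic factors as (2p − 1)(4p + 3).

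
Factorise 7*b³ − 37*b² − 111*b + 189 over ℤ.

(7*b − 9)*(b + 3)*(b − 7)

Testing divisors of the constant over divisors of the leading coefficient, b = 7 is a root, giving the factor (b − 7) and quotient 7*b² + 12*b − 27.
The remaining quadratic factors as (b + 3)(7*b − 9).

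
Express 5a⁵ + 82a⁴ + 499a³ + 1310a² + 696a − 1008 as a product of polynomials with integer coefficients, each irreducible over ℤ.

(5a − 3)(a + 2)(a + 7)(a² + 8a + 24)

Trying the rational-root candidates, a = −7 is a root, so (a + 7) is a factor; dividing leaves 5a⁴ + 47a³ + 170a² + 120a − 144.
Next, a = 3/5 is a root, giving the factor (5a − 3) and quotient a³ + 10a² + 40a + 48.
Next, a = −2 is a root, so (a + 2) divides it; the quotient is a² + 8a + 24.
The quadratic a² + 8a + 24 has discriminant −32 < 0 and is irreducible over ℤ.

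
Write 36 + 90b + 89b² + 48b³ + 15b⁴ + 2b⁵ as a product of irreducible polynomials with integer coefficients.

Among the possible rational roots, b = -3/2 is a root, giving the factor (2b + 3) and quotient b⁴ + 6b³ + 15b² + 22b + 12.
Continuing, b = -1 is a root, so (b + 1) divides it; the quotient is b³ + 5b² + 10b + 12.
Continuing, b = -3 is a root, so (b + 3) divides it; the quotient is b² + 2b + 4.
The quadratic b² + 2b + 4 has discriminant -12 < 0 and is irreducible over ℤ.

(2b + 3)(b + 1)(b + 3)(b² + 2b + 4)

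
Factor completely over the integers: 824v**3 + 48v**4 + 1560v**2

Pull out the common factor 8v**2, then factor the remaining trinomial.

8v**2(6v + 13)(v + 15)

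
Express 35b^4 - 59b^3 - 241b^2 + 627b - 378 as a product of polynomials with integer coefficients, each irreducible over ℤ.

Trying the rational-root candidates, b = 7/5 is a root, giving the factor (5b - 7) and quotient 7b^3 - 2b^2 - 51b + 54.
Continuing, b = 2 is a root, so (b - 2) divides it; the quotient is 7b^2 + 12b - 27.
The remaining quadratic factors as (7b - 9)(b + 3).

(5b - 7)(7b - 9)(b + 3)(b - 2)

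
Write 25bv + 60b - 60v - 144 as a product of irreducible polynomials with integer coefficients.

Group as (25bv + 60b) + (-60v - 144) = 5b(5v + 12) - 12(5v + 12).
Both groups share the factor (5v + 12).

(5b - 12)(5v + 12)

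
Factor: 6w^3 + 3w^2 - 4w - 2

Group as (6w^3 - 4w) + (3w^2 - 2) = 2w(3w^2 - 2) + (3w^2 - 2).
Both groups share the factor (3w^2 - 2).

(2w + 1)(3w^2 - 2)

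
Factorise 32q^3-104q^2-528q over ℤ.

8q(4q+11)(q-6)

Pull out the common factor 8q, then factor the remaining trinomial.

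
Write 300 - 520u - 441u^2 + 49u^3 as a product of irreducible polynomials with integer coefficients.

Among the possible rational roots, u = -10/7 is a root, giving the factor (7u + 10) and quotient 7u^2 - 73u + 30.
The remaining quadratic factors as (7u - 3)(u - 10).

(7u + 10)(7u - 3)(u - 10)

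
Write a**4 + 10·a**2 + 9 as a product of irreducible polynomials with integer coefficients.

(a**2 + 1)·(a**2 + 9)

Substitute u = a**2 to get a quadratic in u, then factor.
a**2 + 1 is irreducible over ℤ (sum of squares).
a**2 + 9 is irreducible over ℤ (sum of squares).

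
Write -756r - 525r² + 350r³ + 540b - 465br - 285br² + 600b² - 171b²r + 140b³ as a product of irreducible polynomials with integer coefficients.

Group: 4b(35b² + br + 45b - 70r² - 63r) + (-5r + 12)(35b² + br + 45b - 70r² - 63r); both groups contain (35b² + br + 45b - 70r² - 63r), so (4b - 5r + 12) is a factor with cofactor 35b² + br + 45b - 70r² - 63r.
The cofactor groups again: 35b² + br + 45b - 70r² - 63r = 5b(7b + 10r + 9) - 7r(7b + 10r + 9); both groups contain (7b + 10r + 9), giving (5b - 7r)(7b + 10r + 9).

(4b - 5r + 12)(5b - 7r)(7b + 10r + 9)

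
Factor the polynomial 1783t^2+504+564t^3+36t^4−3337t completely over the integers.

(6t−1)(6t−7)(t+8)(t+9)

Among the possible rational roots, t = 1/6 is a root, so (6t−1) divides it; the quotient is 6t^3+95t^2+313t−504.
Next, t = 7/6 is a root, giving the factor (6t−7) and quotient t^2+17t+72.
The remaining quadratic factors as (t+8)(t+9).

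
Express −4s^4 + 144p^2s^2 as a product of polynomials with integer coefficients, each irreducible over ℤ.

Factor out 4s^2, leaving 36p^2 − s^2, which is a difference of two squares.

4s^2(6p + s)(6p − s)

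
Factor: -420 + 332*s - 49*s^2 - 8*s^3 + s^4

Among the possible rational roots, s = -7 is a root, so (s + 7) is a factor; dividing leaves s^3 - 15*s^2 + 56*s - 60.
Then s = 10 is a root, so (s - 10) divides it; the quotient is s^2 - 5*s + 6.
The remaining quadratic factors as (s - 3)(s - 2).

(s + 7)*(s - 10)*(s - 2)*(s - 3)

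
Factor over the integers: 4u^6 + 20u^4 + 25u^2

Factor out u^2 first: what remains is 4u^4 + 20u^2 + 25.
Recognize a perfect-square trinomial with the parts 5 and 2u^2.

u^2(2u^2 + 5)^2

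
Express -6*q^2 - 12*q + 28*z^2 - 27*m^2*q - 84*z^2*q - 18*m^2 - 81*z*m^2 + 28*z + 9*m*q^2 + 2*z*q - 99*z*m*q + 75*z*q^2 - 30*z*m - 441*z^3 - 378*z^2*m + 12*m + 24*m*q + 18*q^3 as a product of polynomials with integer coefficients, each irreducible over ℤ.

Group: 7*z*(-63*z^2 - 27*z*m + 6*z*q - 14*z - 9*m*q - 6*m + 9*q^2 + 6*q) + (3*m + 2*q - 2)*(-63*z^2 - 27*z*m + 6*z*q - 14*z - 9*m*q - 6*m + 9*q^2 + 6*q); both groups contain (-63*z^2 - 27*z*m + 6*z*q - 14*z - 9*m*q - 6*m + 9*q^2 + 6*q), so (7*z + 3*m + 2*q - 2) is a factor with cofactor -63*z^2 - 27*z*m + 6*z*q - 14*z - 9*m*q - 6*m + 9*q^2 + 6*q.
The cofactor groups again: -63*z^2 - 27*z*m + 6*z*q - 14*z - 9*m*q - 6*m + 9*q^2 + 6*q = -9*z*(7*z + 3*m - 3*q) + (-3*q - 2)*(7*z + 3*m - 3*q); both groups contain (7*z + 3*m - 3*q), giving -(9*z + 3*q + 2)*(7*z + 3*m - 3*q).

-(7*z + 3*m + 2*q - 2)*(7*z + 3*m - 3*q)*(9*z + 3*q + 2)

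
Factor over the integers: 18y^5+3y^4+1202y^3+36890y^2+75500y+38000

(3y+4)(6y+5)(y+10)(y^2−12y+190)

Testing divisors of the constant over divisors of the leading coefficient, y = −10 is a root, so (y+10) is a factor; dividing leaves 18y^4−177y^3+2972y^2+7170y+3800.
Continuing, y = −4/3 is a root, giving the factor (3y+4) and quotient 6y^3−67y^2+1080y+950.
Next, y = −5/6 is a root, so (6y+5) is a factor; dividing leaves y^2−12y+190.
The quadratic y^2−12y+190 has discriminant −616 < 0 and is irreducible over ℤ.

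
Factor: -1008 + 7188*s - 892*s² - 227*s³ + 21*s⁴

Testing divisors of the constant over divisors of the leading coefficient, s = 1/7 is a root, so (7*s - 1) divides it; the quotient is 3*s³ - 32*s² - 132*s + 1008.
Continuing, s = 14/3 is a root, so (3*s - 14) is a factor; dividing leaves s² - 6*s - 72.
The remaining quadratic factors as (s + 6)(s - 12).

(3*s - 14)*(7*s - 1)*(s + 6)*(s - 12)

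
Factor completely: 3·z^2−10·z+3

(3·z−1)·(z−3)

Need a pair with product 3·3 = 9 and sum −10: that's −1 and −9.
Split the middle term: 3·z^2−z − 9·z+3 = z·(3·z−1) − 3·(3·z−1).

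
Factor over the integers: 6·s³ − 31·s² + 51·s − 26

(6·s − 13)·(s − 1)·(s − 2)

Trying the rational-root candidates, s = 1 is a root, so (s − 1) divides it; the quotient is 6·s² − 25·s + 26.
The remaining quadratic factors as (s − 2)(6·s − 13).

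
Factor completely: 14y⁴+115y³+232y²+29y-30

(2y+1)(7y-2)(y+3)(y+5)

Among the possible rational roots, y = -3 is a root, so (y+3) is a factor; dividing leaves 14y³+73y²+13y-10.
Continuing, y = -5 is a root, giving the factor (y+5) and quotient 14y²+3y-2.
The remaining quadratic factors as (7y-2)(2y+1).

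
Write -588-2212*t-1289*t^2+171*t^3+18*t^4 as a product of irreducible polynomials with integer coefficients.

(3*t+1)*(6*t+7)*(t+14)*(t-6)

Testing divisors of the constant over divisors of the leading coefficient, t = -7/6 is a root, so (6*t+7) is a factor; dividing leaves 3*t^3+25*t^2-244*t-84.
Then t = -1/3 is a root, giving the factor (3*t+1) and quotient t^2+8*t-84.
The remaining quadratic factors as (t+14)(t-6).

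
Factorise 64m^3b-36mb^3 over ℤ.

Factor out 4mb, leaving 16m^2-9b^2, which is a difference of two squares.

4bm(4m-3b)(4m+3b)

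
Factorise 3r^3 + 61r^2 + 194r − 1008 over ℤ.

(3r − 8)(r + 14)(r + 9)

Testing divisors of the constant over divisors of the leading coefficient, r = −9 is a root, so (r + 9) is a factor; dividing leaves 3r^2 + 34r − 112.
The remaining quadratic factors as (r + 14)(3r − 8).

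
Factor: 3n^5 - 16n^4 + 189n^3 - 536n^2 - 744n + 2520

By the rational root theorem, n = 3 is a root, giving the factor (n - 3) and quotient 3n^4 - 7n^3 + 168n^2 - 32n - 840.
Then n = 7/3 is a root, so (3n - 7) is a factor; dividing leaves n^3 + 56n + 120.
Then n = -2 is a root, so (n + 2) is a factor; dividing leaves n^2 - 2n + 60.
The quadratic n^2 - 2n + 60 has discriminant -236 < 0 and is irreducible over ℤ.

(3n - 7)(n + 2)(n - 3)(n^2 - 2n + 60)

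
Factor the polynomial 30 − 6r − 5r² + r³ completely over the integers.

(r − 5)(r² − 6)

Group as (r³ − 6r) + (−5r² + 30) = r(r² − 6) − 5(r² − 6).
Both groups share the factor (r² − 6).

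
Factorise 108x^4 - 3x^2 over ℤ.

3x^2(6x + 1)(6x - 1)

Factor out 3x^2, leaving 36x^2 - 1, which is a difference of two squares.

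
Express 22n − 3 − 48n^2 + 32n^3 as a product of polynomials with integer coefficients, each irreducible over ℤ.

(2n − 1)(4n − 1)(4n − 3)

Testing divisors of the constant over divisors of the leading coefficient, n = 1/2 is a root, giving the factor (2n − 1) and quotient 16n^2 − 16n + 3.
The remaining quadratic factors as (4n − 3)(4n − 1).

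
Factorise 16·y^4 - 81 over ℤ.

(2·y + 3)·(2·y - 3)·(4·y^2 + 9)

(2·y)⁴ − (3)⁴ = ((2·y)² − (3)²)((2·y)² + (3)²); the first factor splits again, the second (4·y^2 + 9) is irreducible.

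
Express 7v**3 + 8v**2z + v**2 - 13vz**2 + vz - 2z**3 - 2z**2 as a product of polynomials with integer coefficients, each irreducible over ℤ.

Group: v(7v**2 + 15vz + v + 2z**2 + 2z) - z(7v**2 + 15vz + v + 2z**2 + 2z); both groups contain (7v**2 + 15vz + v + 2z**2 + 2z), so (v - z) is a factor with cofactor 7v**2 + 15vz + v + 2z**2 + 2z.
The cofactor groups again: 7v**2 + 15vz + v + 2z**2 + 2z = 7v(v + 2z) + (z + 1)(v + 2z); both groups contain (v + 2z), giving (7v + z + 1)(v + 2z).

(7v + z + 1)(v + 2z)(v - z)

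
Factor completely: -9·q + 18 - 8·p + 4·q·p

(4·p - 9)·(q - 2)

Group as (4·q·p - 9·q) + (-8·p + 18) = q·(4·p - 9) - 2·(4·p - 9).
Both groups share the factor (4·p - 9).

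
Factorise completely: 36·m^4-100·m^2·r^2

Pull out the common factor 4·m^2; 9·m^2-25·r^2 is a difference of squares.

4·m^2·(3·m+5·r)·(3·m-5·r)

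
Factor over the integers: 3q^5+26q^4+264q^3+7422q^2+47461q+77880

By the rational root theorem, q = -8/3 is a root, so (3q+8) is a factor; dividing leaves q^4+6q^3+72q^2+2282q+9735.
Next, q = -11 is a root, so (q+11) divides it; the quotient is q^3-5q^2+127q+885.
Continuing, q = -5 is a root, so (q+5) divides it; the quotient is q^2-10q+177.
The quadratic q^2-10q+177 has discriminant -608 < 0 and is irreducible over ℤ.

(3q+8)(q+11)(q+5)(q^2-10q+177)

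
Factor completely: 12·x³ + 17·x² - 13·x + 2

(3·x - 1)·(4·x - 1)·(x + 2)

Among the possible rational roots, x = 1/4 is a root, so (4·x - 1) is a factor; dividing leaves 3·x² + 5·x - 2.
The remaining quadratic factors as (x + 2)(3·x - 1).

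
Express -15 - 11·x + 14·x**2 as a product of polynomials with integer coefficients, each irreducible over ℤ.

(2·x - 3)·(7·x + 5)

Need a pair with product 14·(-15) = -210 and sum -11: that's -21 and 10.
Split the middle term: 14·x**2 - 21·x + 10·x - 15 = 7·x·(2·x - 3) + 5·(2·x - 3).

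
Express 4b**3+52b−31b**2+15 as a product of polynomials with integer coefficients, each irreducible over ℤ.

Among the possible rational roots, b = −1/4 is a root, so (4b+1) divides it; the quotient is b**2−8b+15.
The remaining quadratic factors as (b−5)(b−3).

(4b+1)(b−3)(b−5)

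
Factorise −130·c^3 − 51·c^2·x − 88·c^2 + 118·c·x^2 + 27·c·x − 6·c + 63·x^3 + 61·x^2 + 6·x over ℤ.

Group: 10·c·(−13·c^2 + 4·c·x − c + 9·x^2 + x) + (7·x + 6)·(−13·c^2 + 4·c·x − c + 9·x^2 + x); both groups contain (−13·c^2 + 4·c·x − c + 9·x^2 + x), so (10·c + 7·x + 6) is a factor with cofactor −13·c^2 + 4·c·x − c + 9·x^2 + x.
The cofactor groups again: −13·c^2 + 4·c·x − c + 9·x^2 + x = −13·c·(c − x) + (−9·x − 1)·(c − x); both groups contain (c − x), giving −(13·c + 9·x + 1)·(c − x).

−(10·c + 7·x + 6)·(13·c + 9·x + 1)·(c − x)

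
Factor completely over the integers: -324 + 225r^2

9(5r + 6)(5r - 6)

Pull out the common factor 9; 25r^2 - 36 is a difference of squares.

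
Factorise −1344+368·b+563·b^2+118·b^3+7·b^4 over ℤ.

(7·b−8)·(b+3)·(b+7)·(b+8)

Among the possible rational roots, b = −8 is a root, giving the factor (b+8) and quotient 7·b^3+62·b^2+67·b−168.
Continuing, b = 8/7 is a root, so (7·b−8) divides it; the quotient is b^2+10·b+21.
The remaining quadratic factors as (b+7)(b+3).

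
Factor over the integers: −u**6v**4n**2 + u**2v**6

−u**2v**4(u**2n + v)(u**2n − v)

Pull out the common factor u**2v**4, leaving −u**4n**2 + v**2.
Recognize a difference of squares with the parts v and u**2n.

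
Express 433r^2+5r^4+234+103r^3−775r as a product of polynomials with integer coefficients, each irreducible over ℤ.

(5r−2)(r+13)(r+9)(r−1)

Testing divisors of the constant over divisors of the leading coefficient, r = 1 is a root, so (r−1) is a factor; dividing leaves 5r^3+108r^2+541r−234.
Next, r = −9 is a root, so (r+9) is a factor; dividing leaves 5r^2+63r−26.
The remaining quadratic factors as (5r−2)(r+13).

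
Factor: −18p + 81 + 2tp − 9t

(2p − 9)(t − 9)

Group as (2tp − 9t) + (−18p + 81) = t(2p − 9) − 9(2p − 9).
Both groups share the factor (2p − 9).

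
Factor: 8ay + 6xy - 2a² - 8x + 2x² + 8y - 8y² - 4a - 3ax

-(2a - x - 4y + 4)(a + 2x - 2y)

Group: -a(2a - x - 4y + 4) + (-2x + 2y)(2a - x - 4y + 4); both groups contain (2a - x - 4y + 4).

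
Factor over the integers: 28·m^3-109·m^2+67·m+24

Trying the rational-root candidates, m = -1/4 is a root, so (4·m+1) divides it; the quotient is 7·m^2-29·m+24.
The remaining quadratic factors as (7·m-8)(m-3).

(4·m+1)·(7·m-8)·(m-3)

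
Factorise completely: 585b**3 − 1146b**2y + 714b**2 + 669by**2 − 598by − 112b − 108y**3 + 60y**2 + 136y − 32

Group: 15b(39b**2 − 66by + 58b + 27y**2 − 42y + 8) + (−4y − 4)(39b**2 − 66by + 58b + 27y**2 − 42y + 8); both groups contain (39b**2 − 66by + 58b + 27y**2 − 42y + 8), so (15b − 4y − 4) is a factor with cofactor 39b**2 − 66by + 58b + 27y**2 − 42y + 8.
The cofactor groups again: 39b**2 − 66by + 58b + 27y**2 − 42y + 8 = 13b(3b − 3y + 4) + (−9y + 2)(3b − 3y + 4); both groups contain (3b − 3y + 4), giving (13b − 9y + 2)(3b − 3y + 4).

(13b − 9y + 2)(15b − 4y − 4)(3b − 3y + 4)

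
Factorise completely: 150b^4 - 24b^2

6b^2(5b + 2)(5b - 2)

Pull out the common factor 6b^2; 25b^2 - 4 is a difference of squares.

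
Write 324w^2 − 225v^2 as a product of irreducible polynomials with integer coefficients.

Every term has a factor of 9. Then 36w^2 − 25v^2 = (6w)² − (5v)².

9(6w − 5v)(6w + 5v)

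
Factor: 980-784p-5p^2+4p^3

(4p-5)(p+14)(p-14)

Among the possible rational roots, p = 14 is a root, so (p-14) divides it; the quotient is 4p^2+51p-70.
The remaining quadratic factors as (p+14)(4p-5).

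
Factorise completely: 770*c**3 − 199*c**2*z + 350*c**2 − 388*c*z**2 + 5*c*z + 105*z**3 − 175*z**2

(10*c − 7*z)*(11*c − 3*z + 5)*(7*c + 5*z)

Group: 7*c*(110*c**2 − 107*c*z + 50*c + 21*z**2 − 35*z) + 5*z*(110*c**2 − 107*c*z + 50*c + 21*z**2 − 35*z); both groups contain (110*c**2 − 107*c*z + 50*c + 21*z**2 − 35*z), so (7*c + 5*z) is a factor with cofactor 110*c**2 − 107*c*z + 50*c + 21*z**2 − 35*z.
The cofactor groups again: 110*c**2 − 107*c*z + 50*c + 21*z**2 − 35*z = 11*c*(10*c − 7*z) + (−3*z + 5)*(10*c − 7*z); both groups contain (10*c − 7*z), giving (11*c − 3*z + 5)*(10*c − 7*z).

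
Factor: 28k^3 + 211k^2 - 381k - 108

(4k + 1)(7k - 12)(k + 9)

Among the possible rational roots, k = -1/4 is a root, giving the factor (4k + 1) and quotient 7k^2 + 51k - 108.
The remaining quadratic factors as (7k - 12)(k + 9).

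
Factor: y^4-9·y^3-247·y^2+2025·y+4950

(y+15)·(y+2)·(y-11)·(y-15)

Testing divisors of the constant over divisors of the leading coefficient, y = 15 is a root, so (y-15) is a factor; dividing leaves y^3+6·y^2-157·y-330.
Continuing, y = -2 is a root, so (y+2) is a factor; dividing leaves y^2+4·y-165.
The remaining quadratic factors as (y-11)(y+15).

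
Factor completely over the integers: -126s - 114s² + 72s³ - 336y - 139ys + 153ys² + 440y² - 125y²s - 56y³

Group: 7y(-8y² - 27ys + 56y - 9s² + 21s) + (-8s - 6)(-8y² - 27ys + 56y - 9s² + 21s); both groups contain (-8y² - 27ys + 56y - 9s² + 21s), so (7y - 8s - 6) is a factor with cofactor -8y² - 27ys + 56y - 9s² + 21s.
The cofactor groups again: -8y² - 27ys + 56y - 9s² + 21s = -y(8y + 3s) + (-3s + 7)(8y + 3s); both groups contain (8y + 3s), giving -(y + 3s - 7)(8y + 3s).

-(7y - 8s - 6)(8y + 3s)(y + 3s - 7)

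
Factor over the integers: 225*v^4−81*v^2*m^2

Every term has a factor of 9*v^2. Then 25*v^2−9*m^2 = (5*v)² − (3*m)².

9*v^2*(5*v−3*m)*(5*v+3*m)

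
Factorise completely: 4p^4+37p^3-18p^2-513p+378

Trying the rational-root candidates, p = -6 is a root, giving the factor (p+6) and quotient 4p^3+13p^2-96p+63.
Continuing, p = 3 is a root, so (p-3) divides it; the quotient is 4p^2+25p-21.
The remaining quadratic factors as (p+7)(4p-3).

(4p-3)(p+6)(p+7)(p-3)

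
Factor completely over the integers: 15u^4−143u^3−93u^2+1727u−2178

By the rational root theorem, u = −11/3 is a root, so (3u+11) divides it; the quotient is 5u^3−66u^2+211u−198.
Then u = 9 is a root, so (u−9) is a factor; dividing leaves 5u^2−21u+22.
The remaining quadratic factors as (u−2)(5u−11).

(3u+11)(5u−11)(u−2)(u−9)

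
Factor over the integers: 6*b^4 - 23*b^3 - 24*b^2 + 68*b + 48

(2*b + 3)*(3*b + 2)*(b - 2)*(b - 4)

Testing divisors of the constant over divisors of the leading coefficient, b = 4 is a root, giving the factor (b - 4) and quotient 6*b^3 + b^2 - 20*b - 12.
Next, b = -2/3 is a root, so (3*b + 2) divides it; the quotient is 2*b^2 - b - 6.
The remaining quadratic factors as (b - 2)(2*b + 3).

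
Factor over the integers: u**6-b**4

Recognize a difference of squares with the parts u**3 and b**2.

(u**3-b**2)*(u**3+b**2)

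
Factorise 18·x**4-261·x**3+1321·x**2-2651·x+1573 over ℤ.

Testing divisors of the constant over divisors of the leading coefficient, x = 13/3 is a root, giving the factor (3·x-13) and quotient 6·x**3-61·x**2+176·x-121.
Next, x = 1 is a root, so (x-1) is a factor; dividing leaves 6·x**2-55·x+121.
The remaining quadratic factors as (2·x-11)(3·x-11).

(2·x-11)·(3·x-11)·(3·x-13)·(x-1)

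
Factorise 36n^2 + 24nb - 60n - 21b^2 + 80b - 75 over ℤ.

(6n - 3b + 5)(6n + 7b - 15)

Group: 6n(6n - 3b + 5) + (7b - 15)(6n - 3b + 5); both groups contain (6n - 3b + 5).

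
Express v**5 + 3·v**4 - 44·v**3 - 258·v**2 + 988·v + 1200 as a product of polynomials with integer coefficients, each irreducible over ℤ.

Among the possible rational roots, v = 4 is a root, so (v - 4) is a factor; dividing leaves v**4 + 7·v**3 - 16·v**2 - 322·v - 300.
Continuing, v = -1 is a root, giving the factor (v + 1) and quotient v**3 + 6·v**2 - 22·v - 300.
Continuing, v = 6 is a root, giving the factor (v - 6) and quotient v**2 + 12·v + 50.
The quadratic v**2 + 12·v + 50 has discriminant -56 < 0 and is irreducible over ℤ.

(v + 1)·(v - 4)·(v - 6)·(v**2 + 12·v + 50)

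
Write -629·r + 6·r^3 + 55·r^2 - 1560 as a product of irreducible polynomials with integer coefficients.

By the rational root theorem, r = 8 is a root, so (r - 8) is a factor; dividing leaves 6·r^2 + 103·r + 195.
The remaining quadratic factors as (r + 15)(6·r + 13).

(6·r + 13)·(r + 15)·(r - 8)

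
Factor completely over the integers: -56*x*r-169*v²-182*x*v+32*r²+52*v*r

-(14*x+13*v-8*r)*(13*v+4*r)

Group: -13*v*(14*x+13*v-8*r) - 4*r*(14*x+13*v-8*r); both groups contain (14*x+13*v-8*r).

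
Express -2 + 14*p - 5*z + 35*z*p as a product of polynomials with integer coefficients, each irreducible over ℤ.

(5*z + 2)*(7*p - 1)

Group as (35*z*p - 5*z) + (14*p - 2) = 5*z*(7*p - 1) + 2*(7*p - 1).
Both groups share the factor (7*p - 1).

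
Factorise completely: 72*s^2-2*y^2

Factor out 2, leaving 36*s^2-y^2, which is a difference of two squares.

2*(6*s+y)*(6*s-y)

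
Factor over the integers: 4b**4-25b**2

b**2(2b+5)(2b-5)

Factor out b**2 first: what remains is 4b**2-25.
Recognize a difference of squares with the parts 2b and 5.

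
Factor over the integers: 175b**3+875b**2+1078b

7b(5b+11)(5b+14)

Pull out the common factor 7b, then factor the remaining trinomial.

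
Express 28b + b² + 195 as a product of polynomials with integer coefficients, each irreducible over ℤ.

(b + 13)(b + 15)

Two integers with product 195 and sum 28 are 13 and 15.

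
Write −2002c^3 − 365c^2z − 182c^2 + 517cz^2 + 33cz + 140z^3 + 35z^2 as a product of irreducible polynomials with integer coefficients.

−(11c + 4z + 1)(13c − 7z)(14c + 5z)

Group: 13c(−154c^2 − 111cz − 14c − 20z^2 − 5z) − 7z(−154c^2 − 111cz − 14c − 20z^2 − 5z); both groups contain (−154c^2 − 111cz − 14c − 20z^2 − 5z), so (13c − 7z) is a factor with cofactor −154c^2 − 111cz − 14c − 20z^2 − 5z.
The cofactor groups again: −154c^2 − 111cz − 14c − 20z^2 − 5z = −11c(14c + 5z) + (−4z − 1)(14c + 5z); both groups contain (14c + 5z), giving −(11c + 4z + 1)(14c + 5z).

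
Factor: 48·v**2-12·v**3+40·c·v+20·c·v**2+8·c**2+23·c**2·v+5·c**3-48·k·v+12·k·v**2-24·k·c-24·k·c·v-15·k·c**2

Group: 3·k·(-5·c**2-8·c·v-8·c+4·v**2-16·v) + (-c-3·v)·(-5·c**2-8·c·v-8·c+4·v**2-16·v); both groups contain (-5·c**2-8·c·v-8·c+4·v**2-16·v), so (3·k-c-3·v) is a factor with cofactor -5·c**2-8·c·v-8·c+4·v**2-16·v.
The cofactor groups again: -5·c**2-8·c·v-8·c+4·v**2-16·v = -c·(5·c-2·v+8) - 2·v·(5·c-2·v+8); both groups contain (5·c-2·v+8), giving -(c+2·v)·(5·c-2·v+8).

-(3·k-c-3·v)·(5·c-2·v+8)·(c+2·v)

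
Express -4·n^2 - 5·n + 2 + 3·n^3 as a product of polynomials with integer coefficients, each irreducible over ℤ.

Testing divisors of the constant over divisors of the leading coefficient, n = 1/3 is a root, so (3·n - 1) divides it; the quotient is n^2 - n - 2.
The remaining quadratic factors as (n + 1)(n - 2).

(3·n - 1)·(n + 1)·(n - 2)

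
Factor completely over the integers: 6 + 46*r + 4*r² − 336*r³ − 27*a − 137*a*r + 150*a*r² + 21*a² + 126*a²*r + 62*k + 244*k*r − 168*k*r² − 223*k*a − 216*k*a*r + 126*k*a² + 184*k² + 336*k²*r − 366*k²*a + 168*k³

(7*k − 3*a − 7*r + 3)*(4*k − 7*a + 8*r + 2)*(6*k + 6*r + 1)

Group: 6*k*(28*k² − 61*k*a + 28*k*r + 26*k + 21*a² + 25*a*r − 27*a − 56*r² + 10*r + 6) + (6*r + 1)*(28*k² − 61*k*a + 28*k*r + 26*k + 21*a² + 25*a*r − 27*a − 56*r² + 10*r + 6); both groups contain (28*k² − 61*k*a + 28*k*r + 26*k + 21*a² + 25*a*r − 27*a − 56*r² + 10*r + 6), so (6*k + 6*r + 1) is a factor with cofactor 28*k² − 61*k*a + 28*k*r + 26*k + 21*a² + 25*a*r − 27*a − 56*r² + 10*r + 6.
The cofactor groups again: 28*k² − 61*k*a + 28*k*r + 26*k + 21*a² + 25*a*r − 27*a − 56*r² + 10*r + 6 = 4*k*(7*k − 3*a − 7*r + 3) + (−7*a + 8*r + 2)*(7*k − 3*a − 7*r + 3); both groups contain (7*k − 3*a − 7*r + 3), giving (4*k − 7*a + 8*r + 2)*(7*k − 3*a − 7*r + 3).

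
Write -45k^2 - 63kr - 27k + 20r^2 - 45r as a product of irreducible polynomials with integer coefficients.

Group: -15k(3k + 5r) + (4r - 9)(3k + 5r); both groups contain (3k + 5r).

-(15k - 4r + 9)(3k + 5r)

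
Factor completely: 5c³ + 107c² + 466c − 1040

Trying the rational-root candidates, c = −10 is a root, so (c + 10) divides it; the quotient is 5c² + 57c − 104.
The remaining quadratic factors as (c + 13)(5c − 8).

(5c − 8)(c + 10)(c + 13)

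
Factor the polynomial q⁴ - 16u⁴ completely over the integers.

Write as (q²)² − (4u²)², then factor q² - 4u² once more.

(q + 2u)(q - 2u)(q² + 4u²)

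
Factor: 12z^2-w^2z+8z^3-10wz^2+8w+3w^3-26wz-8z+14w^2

(3w-4z+2)(w+2z+4)(w-z)

Group: 3w(w^2+wz+4w-2z^2-4z) + (-4z+2)(w^2+wz+4w-2z^2-4z); both groups contain (w^2+wz+4w-2z^2-4z), so (3w-4z+2) is a factor with cofactor w^2+wz+4w-2z^2-4z.
The cofactor groups again: w^2+wz+4w-2z^2-4z = w(w+2z+4) - z(w+2z+4); both groups contain (w+2z+4), giving (w-z)(w+2z+4).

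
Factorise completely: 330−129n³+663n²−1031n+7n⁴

(7n−3)(n−11)(n−2)(n−5)

Among the possible rational roots, n = 11 is a root, so (n−11) is a factor; dividing leaves 7n³−52n²+91n−30.
Next, n = 5 is a root, so (n−5) divides it; the quotient is 7n²−17n+6.
The remaining quadratic factors as (7n−3)(n−2).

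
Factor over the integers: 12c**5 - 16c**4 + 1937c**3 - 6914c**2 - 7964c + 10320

Trying the rational-root candidates, c = -3/2 is a root, so (2c + 3) is a factor; dividing leaves 6c**4 - 17c**3 + 994c**2 - 4948c + 3440.
Next, c = 4 is a root, so (c - 4) divides it; the quotient is 6c**3 + 7c**2 + 1022c - 860.
Next, c = 5/6 is a root, so (6c - 5) divides it; the quotient is c**2 + 2c + 172.
The quadratic c**2 + 2c + 172 has discriminant -684 < 0 and is irreducible over ℤ.

(2c + 3)(6c - 5)(c - 4)(c**2 + 2c + 172)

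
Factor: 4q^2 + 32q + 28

4(q + 1)(q + 7)

Pull out the common factor 4, then factor the remaining trinomial.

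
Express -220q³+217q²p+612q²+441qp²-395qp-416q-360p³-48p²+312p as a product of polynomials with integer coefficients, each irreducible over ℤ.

-(4q-3p)(5q-8p-8)(11q+15p-13)

Group: 11q(-20q²+47qp+32q-24p²-24p) + (15p-13)(-20q²+47qp+32q-24p²-24p); both groups contain (-20q²+47qp+32q-24p²-24p), so (11q+15p-13) is a factor with cofactor -20q²+47qp+32q-24p²-24p.
The cofactor groups again: -20q²+47qp+32q-24p²-24p = -5q(4q-3p) + (8p+8)(4q-3p); both groups contain (4q-3p), giving -(5q-8p-8)(4q-3p).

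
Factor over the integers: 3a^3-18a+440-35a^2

By the rational root theorem, a = 4 is a root, giving the factor (a-4) and quotient 3a^2-23a-110.
The remaining quadratic factors as (a-11)(3a+10).

(3a+10)(a-11)(a-4)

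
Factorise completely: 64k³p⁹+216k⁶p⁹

8k³p⁹(3k+2)(9k²-6k+4)

Every term has a factor of 8k³p⁹; factoring it out leaves 27k³+8.
Recognize a sum of cubes with the parts 2 and 3k.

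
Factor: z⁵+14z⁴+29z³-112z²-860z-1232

Testing divisors of the constant over divisors of the leading coefficient, z = 4 is a root, so (z-4) is a factor; dividing leaves z⁴+18z³+101z²+292z+308.
Then z = -11 is a root, giving the factor (z+11) and quotient z³+7z²+24z+28.
Then z = -2 is a root, so (z+2) is a factor; dividing leaves z²+5z+14.
The quadratic z²+5z+14 has discriminant -31 < 0 and is irreducible over ℤ.

(z+11)(z+2)(z-4)(z²+5z+14)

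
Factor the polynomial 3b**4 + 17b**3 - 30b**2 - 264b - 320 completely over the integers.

(3b + 8)(b + 2)(b + 5)(b - 4)

Trying the rational-root candidates, b = 4 is a root, so (b - 4) divides it; the quotient is 3b**3 + 29b**2 + 86b + 80.
Continuing, b = -2 is a root, so (b + 2) is a factor; dividing leaves 3b**2 + 23b + 40.
The remaining quadratic factors as (3b + 8)(b + 5).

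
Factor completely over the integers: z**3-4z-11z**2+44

Testing divisors of the constant over divisors of the leading coefficient, z = 2 is a root, so (z-2) is a factor; dividing leaves z**2-9z-22.
The remaining quadratic factors as (z-11)(z+2).

(z+2)(z-11)(z-2)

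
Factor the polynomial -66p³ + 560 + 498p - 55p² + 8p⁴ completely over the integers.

(2p - 7)(4p + 5)(p + 2)(p - 8)

By the rational root theorem, p = -2 is a root, so (p + 2) divides it; the quotient is 8p³ - 82p² + 109p + 280.
Then p = 7/2 is a root, so (2p - 7) is a factor; dividing leaves 4p² - 27p - 40.
The remaining quadratic factors as (p - 8)(4p + 5).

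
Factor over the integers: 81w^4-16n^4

Difference of squares twice: with A = 3w and B = 2n, A⁴ − B⁴ = (A² − B²)(A² + B²), and A² − B² factors again.

(3w-2n)(3w+2n)(9w^2+4n^2)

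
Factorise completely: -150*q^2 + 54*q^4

6*q^2*(3*q + 5)*(3*q - 5)

Every term has a factor of 6*q^2. Then 9*q^2 - 25 = (3*q)² − (5)².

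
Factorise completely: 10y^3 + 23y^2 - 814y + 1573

Among the possible rational roots, y = 11/5 is a root, so (5y - 11) divides it; the quotient is 2y^2 + 9y - 143.
The remaining quadratic factors as (y + 11)(2y - 13).

(2y - 13)(5y - 11)(y + 11)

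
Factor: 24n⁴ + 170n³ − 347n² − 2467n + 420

(4n − 15)(6n − 1)(n + 4)(n + 7)

Among the possible rational roots, n = 1/6 is a root, so (6n − 1) is a factor; dividing leaves 4n³ + 29n² − 53n − 420.
Next, n = 15/4 is a root, giving the factor (4n − 15) and quotient n² + 11n + 28.
The remaining quadratic factors as (n + 7)(n + 4).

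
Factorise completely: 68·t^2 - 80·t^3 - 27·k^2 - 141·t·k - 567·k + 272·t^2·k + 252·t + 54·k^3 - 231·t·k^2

-(5·t - 2·k + 7)·(4·t - 3·k - 9)·(4·t - 9·k)

Group: 4·t·(-20·t^2 + 53·t·k - 28·t - 18·k^2 + 63·k) + (-3·k - 9)·(-20·t^2 + 53·t·k - 28·t - 18·k^2 + 63·k); both groups contain (-20·t^2 + 53·t·k - 28·t - 18·k^2 + 63·k), so (4·t - 3·k - 9) is a factor with cofactor -20·t^2 + 53·t·k - 28·t - 18·k^2 + 63·k.
The cofactor groups again: -20·t^2 + 53·t·k - 28·t - 18·k^2 + 63·k = -4·t·(5·t - 2·k + 7) + 9·k·(5·t - 2·k + 7); both groups contain (5·t - 2·k + 7), giving -(4·t - 9·k)·(5·t - 2·k + 7).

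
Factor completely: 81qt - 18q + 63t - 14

Group as (81qt - 18q) + (63t - 14) = 9q(9t - 2) + 7(9t - 2).
Both groups share the factor (9t - 2).

(9q + 7)(9t - 2)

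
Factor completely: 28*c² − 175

Factor out 7, leaving 4*c² − 25, which is a difference of two squares.

7*(2*c + 5)*(2*c − 5)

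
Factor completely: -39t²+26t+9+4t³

Testing divisors of the constant over divisors of the leading coefficient, t = 9 is a root, so (t-9) divides it; the quotient is 4t²-3t-1.
The remaining quadratic factors as (4t+1)(t-1).

(4t+1)(t-1)(t-9)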